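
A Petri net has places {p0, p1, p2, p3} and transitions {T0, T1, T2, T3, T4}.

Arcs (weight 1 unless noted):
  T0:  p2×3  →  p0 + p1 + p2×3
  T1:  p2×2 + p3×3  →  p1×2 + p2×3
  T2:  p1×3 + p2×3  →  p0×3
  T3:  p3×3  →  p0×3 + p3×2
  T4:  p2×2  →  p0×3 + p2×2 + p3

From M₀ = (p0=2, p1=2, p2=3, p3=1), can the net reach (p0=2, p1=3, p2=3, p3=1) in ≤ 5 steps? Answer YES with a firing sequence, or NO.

depth 0: 1 marking
depth 1: 3 markings reached so far
depth 2: 7 markings reached so far
depth 3: 15 markings reached so far
depth 4: 28 markings reached so far
depth 5: 49 markings reached so far
target is not among the 49 markings reachable within 5 steps

NO — not reachable within 5 firings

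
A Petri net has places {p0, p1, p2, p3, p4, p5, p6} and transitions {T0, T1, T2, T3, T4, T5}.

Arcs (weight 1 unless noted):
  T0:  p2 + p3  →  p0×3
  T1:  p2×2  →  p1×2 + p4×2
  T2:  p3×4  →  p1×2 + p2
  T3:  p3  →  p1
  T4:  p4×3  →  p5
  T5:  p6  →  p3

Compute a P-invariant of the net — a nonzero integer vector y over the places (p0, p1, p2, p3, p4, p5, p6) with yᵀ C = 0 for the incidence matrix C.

y = (p0:1, p1:1, p2:2, p3:1, p4:1, p5:3, p6:1)

Incidence matrix C (rows=places, cols=transitions):
       T0   T1   T2   T3   T4   T5
   p0   3    0    0    0    0    0
   p1   0    2    2    1    0    0
   p2  -1   -2    1    0    0    0
   p3  -1    0   -4   -1    0    1
   p4   0    2    0    0   -3    0
   p5   0    0    0    0    1    0
   p6   0    0    0    0    0   -1

Candidate y = [1, 1, 2, 1, 1, 3, 1]; check y·C column-wise:
  col T0: 1·3 + 1·0 + 2·-1 + 1·-1 + 1·0 + 3·0 + 1·0 = 0
  col T1: 1·0 + 1·2 + 2·-2 + 1·0 + 1·2 + 3·0 + 1·0 = 0
  col T2: 1·0 + 1·2 + 2·1 + 1·-4 + 1·0 + 3·0 + 1·0 = 0
  col T3: 1·0 + 1·1 + 2·0 + 1·-1 + 1·0 + 3·0 + 1·0 = 0
  col T4: 1·0 + 1·0 + 2·0 + 1·0 + 1·-3 + 3·1 + 1·0 = 0
  col T5: 1·0 + 1·0 + 2·0 + 1·1 + 1·0 + 3·0 + 1·-1 = 0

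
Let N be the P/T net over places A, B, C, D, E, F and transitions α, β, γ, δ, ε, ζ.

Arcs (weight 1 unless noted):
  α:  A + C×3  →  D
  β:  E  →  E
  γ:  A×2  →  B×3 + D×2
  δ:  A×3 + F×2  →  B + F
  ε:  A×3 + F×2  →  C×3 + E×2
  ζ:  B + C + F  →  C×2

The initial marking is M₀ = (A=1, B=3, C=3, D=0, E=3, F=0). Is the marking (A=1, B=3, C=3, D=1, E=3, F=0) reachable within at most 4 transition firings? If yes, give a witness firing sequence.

NO — not reachable within 4 firings

depth 0: 1 marking
depth 1: 2 markings reached so far
depth 2: 2 markings reached so far
(frontier empty at depth 2; search complete)
target is not among the 2 markings reachable within 4 steps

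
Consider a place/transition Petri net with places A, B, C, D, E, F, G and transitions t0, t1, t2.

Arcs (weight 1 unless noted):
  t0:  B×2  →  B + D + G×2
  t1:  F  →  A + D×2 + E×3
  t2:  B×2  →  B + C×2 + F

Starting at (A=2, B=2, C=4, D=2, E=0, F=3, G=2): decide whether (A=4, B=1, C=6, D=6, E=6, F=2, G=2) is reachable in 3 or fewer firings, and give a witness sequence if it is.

YES — reachable via ⟨t1, t1, t2⟩ (3 firings)

step 1: fire t1:  (A=2, B=2, C=4, D=2, E=0, F=3, G=2) → (A=3, B=2, C=4, D=4, E=3, F=2, G=2)
step 2: fire t1:  (A=3, B=2, C=4, D=4, E=3, F=2, G=2) → (A=4, B=2, C=4, D=6, E=6, F=1, G=2)
step 3: fire t2:  (A=4, B=2, C=4, D=6, E=6, F=1, G=2) → (A=4, B=1, C=6, D=6, E=6, F=2, G=2)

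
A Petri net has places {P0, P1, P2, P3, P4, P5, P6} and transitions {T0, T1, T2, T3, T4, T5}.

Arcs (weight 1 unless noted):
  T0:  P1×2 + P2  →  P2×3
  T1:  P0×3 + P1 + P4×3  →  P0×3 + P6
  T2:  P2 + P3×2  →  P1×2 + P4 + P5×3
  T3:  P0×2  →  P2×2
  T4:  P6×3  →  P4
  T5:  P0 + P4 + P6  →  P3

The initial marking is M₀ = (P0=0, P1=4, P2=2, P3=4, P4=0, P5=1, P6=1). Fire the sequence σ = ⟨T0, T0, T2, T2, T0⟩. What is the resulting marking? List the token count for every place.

step 1: fire T0:  (P0=0, P1=4, P2=2, P3=4, P4=0, P5=1, P6=1) → (P0=0, P1=2, P2=4, P3=4, P4=0, P5=1, P6=1)
step 2: fire T0:  (P0=0, P1=2, P2=4, P3=4, P4=0, P5=1, P6=1) → (P0=0, P1=0, P2=6, P3=4, P4=0, P5=1, P6=1)
step 3: fire T2:  (P0=0, P1=0, P2=6, P3=4, P4=0, P5=1, P6=1) → (P0=0, P1=2, P2=5, P3=2, P4=1, P5=4, P6=1)
step 4: fire T2:  (P0=0, P1=2, P2=5, P3=2, P4=1, P5=4, P6=1) → (P0=0, P1=4, P2=4, P3=0, P4=2, P5=7, P6=1)
step 5: fire T0:  (P0=0, P1=4, P2=4, P3=0, P4=2, P5=7, P6=1) → (P0=0, P1=2, P2=6, P3=0, P4=2, P5=7, P6=1)

(P0=0, P1=2, P2=6, P3=0, P4=2, P5=7, P6=1)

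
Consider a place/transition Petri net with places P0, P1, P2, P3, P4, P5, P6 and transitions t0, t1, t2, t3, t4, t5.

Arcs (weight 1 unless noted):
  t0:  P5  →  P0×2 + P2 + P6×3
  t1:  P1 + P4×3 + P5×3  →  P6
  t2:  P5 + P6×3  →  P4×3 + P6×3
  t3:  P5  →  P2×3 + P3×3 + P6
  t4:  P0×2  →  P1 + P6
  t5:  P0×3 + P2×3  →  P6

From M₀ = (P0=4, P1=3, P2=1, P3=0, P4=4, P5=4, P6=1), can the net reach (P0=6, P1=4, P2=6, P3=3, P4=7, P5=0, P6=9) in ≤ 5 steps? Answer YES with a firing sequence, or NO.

step 1: fire t0:  (P0=4, P1=3, P2=1, P3=0, P4=4, P5=4, P6=1) → (P0=6, P1=3, P2=2, P3=0, P4=4, P5=3, P6=4)
step 2: fire t0:  (P0=6, P1=3, P2=2, P3=0, P4=4, P5=3, P6=4) → (P0=8, P1=3, P2=3, P3=0, P4=4, P5=2, P6=7)
step 3: fire t2:  (P0=8, P1=3, P2=3, P3=0, P4=4, P5=2, P6=7) → (P0=8, P1=3, P2=3, P3=0, P4=7, P5=1, P6=7)
step 4: fire t3:  (P0=8, P1=3, P2=3, P3=0, P4=7, P5=1, P6=7) → (P0=8, P1=3, P2=6, P3=3, P4=7, P5=0, P6=8)
step 5: fire t4:  (P0=8, P1=3, P2=6, P3=3, P4=7, P5=0, P6=8) → (P0=6, P1=4, P2=6, P3=3, P4=7, P5=0, P6=9)

YES — reachable via ⟨t0, t0, t2, t3, t4⟩ (5 firings)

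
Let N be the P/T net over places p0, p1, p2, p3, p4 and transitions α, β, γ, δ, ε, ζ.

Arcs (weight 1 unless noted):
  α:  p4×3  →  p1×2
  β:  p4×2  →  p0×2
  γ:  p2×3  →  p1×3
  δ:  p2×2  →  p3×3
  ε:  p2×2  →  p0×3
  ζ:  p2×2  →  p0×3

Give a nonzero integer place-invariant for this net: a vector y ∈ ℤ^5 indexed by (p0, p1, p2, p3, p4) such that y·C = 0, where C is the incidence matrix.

Incidence matrix C (rows=places, cols=transitions):
        α    β    γ    δ    ε    ζ
   p0   0    2    0    0    3    3
   p1   2    0    3    0    0    0
   p2   0    0   -3   -2   -2   -2
   p3   0    0    0    3    0    0
   p4  -3   -2    0    0    0    0

Candidate y = [2, 3, 3, 2, 2]; check y·C column-wise:
  col α: 2·0 + 3·2 + 3·0 + 2·0 + 2·-3 = 0
  col β: 2·2 + 3·0 + 3·0 + 2·0 + 2·-2 = 0
  col γ: 2·0 + 3·3 + 3·-3 + 2·0 + 2·0 = 0
  col δ: 2·0 + 3·0 + 3·-2 + 2·3 + 2·0 = 0
  col ε: 2·3 + 3·0 + 3·-2 + 2·0 + 2·0 = 0
  col ζ: 2·3 + 3·0 + 3·-2 + 2·0 + 2·0 = 0

y = (p0:2, p1:3, p2:3, p3:2, p4:2)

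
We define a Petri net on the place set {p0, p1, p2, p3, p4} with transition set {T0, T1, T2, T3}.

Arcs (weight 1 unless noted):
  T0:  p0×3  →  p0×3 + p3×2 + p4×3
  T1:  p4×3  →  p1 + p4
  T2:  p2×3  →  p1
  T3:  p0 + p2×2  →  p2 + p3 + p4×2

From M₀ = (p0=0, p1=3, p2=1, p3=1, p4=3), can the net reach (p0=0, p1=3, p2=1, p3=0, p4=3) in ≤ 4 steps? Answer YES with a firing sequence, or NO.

NO — not reachable within 4 firings

depth 0: 1 marking
depth 1: 2 markings reached so far
depth 2: 2 markings reached so far
(frontier empty at depth 2; search complete)
target is not among the 2 markings reachable within 4 steps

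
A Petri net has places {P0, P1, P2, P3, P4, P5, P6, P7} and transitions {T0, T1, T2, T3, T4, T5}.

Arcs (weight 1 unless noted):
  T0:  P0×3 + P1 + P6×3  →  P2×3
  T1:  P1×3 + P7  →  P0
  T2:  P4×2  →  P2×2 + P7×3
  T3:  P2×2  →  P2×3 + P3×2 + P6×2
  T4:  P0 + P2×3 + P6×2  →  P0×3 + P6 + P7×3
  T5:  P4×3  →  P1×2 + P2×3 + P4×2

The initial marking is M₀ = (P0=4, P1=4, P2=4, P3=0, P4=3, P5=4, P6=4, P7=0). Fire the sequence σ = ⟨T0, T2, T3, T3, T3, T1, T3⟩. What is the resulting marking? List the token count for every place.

step 1: fire T0:  (P0=4, P1=4, P2=4, P3=0, P4=3, P5=4, P6=4, P7=0) → (P0=1, P1=3, P2=7, P3=0, P4=3, P5=4, P6=1, P7=0)
step 2: fire T2:  (P0=1, P1=3, P2=7, P3=0, P4=3, P5=4, P6=1, P7=0) → (P0=1, P1=3, P2=9, P3=0, P4=1, P5=4, P6=1, P7=3)
step 3: fire T3:  (P0=1, P1=3, P2=9, P3=0, P4=1, P5=4, P6=1, P7=3) → (P0=1, P1=3, P2=10, P3=2, P4=1, P5=4, P6=3, P7=3)
step 4: fire T3:  (P0=1, P1=3, P2=10, P3=2, P4=1, P5=4, P6=3, P7=3) → (P0=1, P1=3, P2=11, P3=4, P4=1, P5=4, P6=5, P7=3)
step 5: fire T3:  (P0=1, P1=3, P2=11, P3=4, P4=1, P5=4, P6=5, P7=3) → (P0=1, P1=3, P2=12, P3=6, P4=1, P5=4, P6=7, P7=3)
step 6: fire T1:  (P0=1, P1=3, P2=12, P3=6, P4=1, P5=4, P6=7, P7=3) → (P0=2, P1=0, P2=12, P3=6, P4=1, P5=4, P6=7, P7=2)
step 7: fire T3:  (P0=2, P1=0, P2=12, P3=6, P4=1, P5=4, P6=7, P7=2) → (P0=2, P1=0, P2=13, P3=8, P4=1, P5=4, P6=9, P7=2)

(P0=2, P1=0, P2=13, P3=8, P4=1, P5=4, P6=9, P7=2)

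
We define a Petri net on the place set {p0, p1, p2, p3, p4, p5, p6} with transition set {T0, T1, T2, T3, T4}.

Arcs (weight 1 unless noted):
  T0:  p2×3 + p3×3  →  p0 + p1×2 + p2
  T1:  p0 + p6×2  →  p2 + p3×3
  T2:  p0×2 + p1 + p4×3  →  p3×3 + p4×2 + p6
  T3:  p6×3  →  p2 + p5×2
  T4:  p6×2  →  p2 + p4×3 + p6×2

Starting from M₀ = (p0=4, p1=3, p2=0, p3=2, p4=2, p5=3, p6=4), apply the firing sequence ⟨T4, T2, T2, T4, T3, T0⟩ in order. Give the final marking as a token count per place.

(p0=1, p1=3, p2=1, p3=5, p4=6, p5=5, p6=3)

step 1: fire T4:  (p0=4, p1=3, p2=0, p3=2, p4=2, p5=3, p6=4) → (p0=4, p1=3, p2=1, p3=2, p4=5, p5=3, p6=4)
step 2: fire T2:  (p0=4, p1=3, p2=1, p3=2, p4=5, p5=3, p6=4) → (p0=2, p1=2, p2=1, p3=5, p4=4, p5=3, p6=5)
step 3: fire T2:  (p0=2, p1=2, p2=1, p3=5, p4=4, p5=3, p6=5) → (p0=0, p1=1, p2=1, p3=8, p4=3, p5=3, p6=6)
step 4: fire T4:  (p0=0, p1=1, p2=1, p3=8, p4=3, p5=3, p6=6) → (p0=0, p1=1, p2=2, p3=8, p4=6, p5=3, p6=6)
step 5: fire T3:  (p0=0, p1=1, p2=2, p3=8, p4=6, p5=3, p6=6) → (p0=0, p1=1, p2=3, p3=8, p4=6, p5=5, p6=3)
step 6: fire T0:  (p0=0, p1=1, p2=3, p3=8, p4=6, p5=5, p6=3) → (p0=1, p1=3, p2=1, p3=5, p4=6, p5=5, p6=3)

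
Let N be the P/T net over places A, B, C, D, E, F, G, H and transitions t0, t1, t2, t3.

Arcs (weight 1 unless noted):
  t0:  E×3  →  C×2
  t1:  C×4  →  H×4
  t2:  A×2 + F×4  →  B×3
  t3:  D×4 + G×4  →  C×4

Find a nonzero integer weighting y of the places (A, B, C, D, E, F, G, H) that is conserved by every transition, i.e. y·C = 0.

y = (A:3, B:2, C:0, D:0, E:0, F:0, G:0, H:0)

Incidence matrix C (rows=places, cols=transitions):
       t0   t1   t2   t3
    A   0    0   -2    0
    B   0    0    3    0
    C   2   -4    0    4
    D   0    0    0   -4
    E  -3    0    0    0
    F   0    0   -4    0
    G   0    0    0   -4
    H   0    4    0    0

Candidate y = [3, 2, 0, 0, 0, 0, 0, 0]; check y·C column-wise:
  col t0: 3·0 + 2·0 + 0·2 + 0·-3 = 0
  col t1: 3·0 + 2·0 + 0·-4 + 0·4 = 0
  col t2: 3·-2 + 2·3 + 0·-4 = 0
  col t3: 3·0 + 2·0 + 0·4 + 0·-4 + 0·-4 = 0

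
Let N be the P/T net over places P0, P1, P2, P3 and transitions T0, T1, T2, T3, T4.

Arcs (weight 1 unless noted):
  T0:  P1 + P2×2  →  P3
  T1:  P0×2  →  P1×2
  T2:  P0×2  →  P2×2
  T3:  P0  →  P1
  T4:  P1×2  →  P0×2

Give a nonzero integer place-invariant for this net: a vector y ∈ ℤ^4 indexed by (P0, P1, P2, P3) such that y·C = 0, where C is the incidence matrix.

Incidence matrix C (rows=places, cols=transitions):
       T0   T1   T2   T3   T4
   P0   0   -2   -2   -1    2
   P1  -1    2    0    1   -2
   P2  -2    0    2    0    0
   P3   1    0    0    0    0

Candidate y = [1, 1, 1, 3]; check y·C column-wise:
  col T0: 1·0 + 1·-1 + 1·-2 + 3·1 = 0
  col T1: 1·-2 + 1·2 + 1·0 + 3·0 = 0
  col T2: 1·-2 + 1·0 + 1·2 + 3·0 = 0
  col T3: 1·-1 + 1·1 + 1·0 + 3·0 = 0
  col T4: 1·2 + 1·-2 + 1·0 + 3·0 = 0

y = (P0:1, P1:1, P2:1, P3:3)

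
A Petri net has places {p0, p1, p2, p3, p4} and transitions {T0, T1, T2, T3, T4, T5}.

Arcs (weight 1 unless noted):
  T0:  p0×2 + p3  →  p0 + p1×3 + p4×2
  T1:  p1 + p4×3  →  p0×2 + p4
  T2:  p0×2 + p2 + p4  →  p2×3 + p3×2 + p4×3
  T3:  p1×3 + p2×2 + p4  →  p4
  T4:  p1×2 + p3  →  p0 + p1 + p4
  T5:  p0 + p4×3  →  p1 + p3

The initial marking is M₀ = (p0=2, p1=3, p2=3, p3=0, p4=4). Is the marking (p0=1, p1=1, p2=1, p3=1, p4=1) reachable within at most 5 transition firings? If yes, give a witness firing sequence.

step 1: fire T3:  (p0=2, p1=3, p2=3, p3=0, p4=4) → (p0=2, p1=0, p2=1, p3=0, p4=4)
step 2: fire T5:  (p0=2, p1=0, p2=1, p3=0, p4=4) → (p0=1, p1=1, p2=1, p3=1, p4=1)

YES — reachable via ⟨T3, T5⟩ (2 firings)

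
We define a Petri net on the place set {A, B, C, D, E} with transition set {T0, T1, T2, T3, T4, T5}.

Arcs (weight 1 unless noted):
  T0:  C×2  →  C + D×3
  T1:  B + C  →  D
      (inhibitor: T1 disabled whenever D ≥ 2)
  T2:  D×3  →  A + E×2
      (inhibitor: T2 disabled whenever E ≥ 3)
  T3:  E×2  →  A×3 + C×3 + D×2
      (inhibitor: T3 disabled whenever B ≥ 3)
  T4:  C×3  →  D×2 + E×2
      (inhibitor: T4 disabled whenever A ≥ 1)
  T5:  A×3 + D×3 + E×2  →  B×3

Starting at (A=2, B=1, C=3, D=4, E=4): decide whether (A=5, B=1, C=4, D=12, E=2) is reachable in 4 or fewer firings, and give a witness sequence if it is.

YES — reachable via ⟨T0, T0, T3⟩ (3 firings)

step 1: fire T0:  (A=2, B=1, C=3, D=4, E=4) → (A=2, B=1, C=2, D=7, E=4)
step 2: fire T0:  (A=2, B=1, C=2, D=7, E=4) → (A=2, B=1, C=1, D=10, E=4)
step 3: fire T3:  (A=2, B=1, C=1, D=10, E=4) → (A=5, B=1, C=4, D=12, E=2)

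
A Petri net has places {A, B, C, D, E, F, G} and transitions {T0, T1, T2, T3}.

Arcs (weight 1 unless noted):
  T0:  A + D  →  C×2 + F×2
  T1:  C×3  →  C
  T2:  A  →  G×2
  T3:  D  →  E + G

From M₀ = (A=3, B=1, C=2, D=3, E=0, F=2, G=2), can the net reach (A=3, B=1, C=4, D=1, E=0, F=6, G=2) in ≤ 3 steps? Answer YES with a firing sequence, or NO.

NO — not reachable within 3 firings

depth 0: 1 marking
depth 1: 4 markings reached so far
depth 2: 11 markings reached so far
depth 3: 24 markings reached so far
target is not among the 24 markings reachable within 3 steps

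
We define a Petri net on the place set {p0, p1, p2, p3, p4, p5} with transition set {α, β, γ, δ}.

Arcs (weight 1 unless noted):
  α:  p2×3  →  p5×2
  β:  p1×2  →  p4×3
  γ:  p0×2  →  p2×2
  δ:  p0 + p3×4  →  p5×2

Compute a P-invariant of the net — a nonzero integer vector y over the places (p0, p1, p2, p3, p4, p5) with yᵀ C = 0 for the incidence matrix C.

y = (p0:0, p1:3, p2:0, p3:0, p4:2, p5:0)

Incidence matrix C (rows=places, cols=transitions):
        α    β    γ    δ
   p0   0    0   -2   -1
   p1   0   -2    0    0
   p2  -3    0    2    0
   p3   0    0    0   -4
   p4   0    3    0    0
   p5   2    0    0    2

Candidate y = [0, 3, 0, 0, 2, 0]; check y·C column-wise:
  col α: 3·0 + 0·-3 + 2·0 + 0·2 = 0
  col β: 3·-2 + 2·3 = 0
  col γ: 0·-2 + 3·0 + 0·2 + 2·0 = 0
  col δ: 0·-1 + 3·0 + 0·-4 + 2·0 + 0·2 = 0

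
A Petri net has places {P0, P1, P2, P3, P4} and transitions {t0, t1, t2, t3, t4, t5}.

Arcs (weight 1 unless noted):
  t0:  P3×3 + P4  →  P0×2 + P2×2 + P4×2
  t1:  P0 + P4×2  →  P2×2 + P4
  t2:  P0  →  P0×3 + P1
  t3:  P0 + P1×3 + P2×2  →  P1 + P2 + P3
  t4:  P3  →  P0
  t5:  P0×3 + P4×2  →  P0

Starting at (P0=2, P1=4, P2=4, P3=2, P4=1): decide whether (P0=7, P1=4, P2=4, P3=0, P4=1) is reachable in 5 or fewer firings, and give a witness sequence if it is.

depth 0: 1 marking
depth 1: 4 markings reached so far
depth 2: 10 markings reached so far
depth 3: 20 markings reached so far
depth 4: 33 markings reached so far
depth 5: 50 markings reached so far
target is not among the 50 markings reachable within 5 steps

NO — not reachable within 5 firings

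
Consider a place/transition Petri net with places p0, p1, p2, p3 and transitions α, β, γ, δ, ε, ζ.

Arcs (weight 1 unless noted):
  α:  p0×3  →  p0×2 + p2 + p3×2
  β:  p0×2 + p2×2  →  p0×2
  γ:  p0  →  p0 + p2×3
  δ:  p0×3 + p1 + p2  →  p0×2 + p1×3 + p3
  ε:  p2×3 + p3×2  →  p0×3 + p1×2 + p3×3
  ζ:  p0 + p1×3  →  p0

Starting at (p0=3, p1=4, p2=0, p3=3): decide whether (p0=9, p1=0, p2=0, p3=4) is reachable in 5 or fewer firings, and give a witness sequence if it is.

NO — not reachable within 5 firings

depth 0: 1 marking
depth 1: 4 markings reached so far
depth 2: 11 markings reached so far
depth 3: 24 markings reached so far
depth 4: 49 markings reached so far
depth 5: 91 markings reached so far
target is not among the 91 markings reachable within 5 steps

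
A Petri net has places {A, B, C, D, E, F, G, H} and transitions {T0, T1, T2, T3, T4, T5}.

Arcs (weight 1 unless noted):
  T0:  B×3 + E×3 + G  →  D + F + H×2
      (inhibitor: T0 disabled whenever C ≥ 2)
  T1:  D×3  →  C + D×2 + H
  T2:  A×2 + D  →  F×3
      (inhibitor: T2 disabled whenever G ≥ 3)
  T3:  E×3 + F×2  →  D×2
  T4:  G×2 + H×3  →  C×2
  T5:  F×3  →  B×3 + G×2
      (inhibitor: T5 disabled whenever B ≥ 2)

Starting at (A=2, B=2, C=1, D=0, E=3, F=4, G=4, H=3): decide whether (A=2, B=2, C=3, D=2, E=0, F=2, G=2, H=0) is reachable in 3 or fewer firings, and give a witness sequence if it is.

step 1: fire T3:  (A=2, B=2, C=1, D=0, E=3, F=4, G=4, H=3) → (A=2, B=2, C=1, D=2, E=0, F=2, G=4, H=3)
step 2: fire T4:  (A=2, B=2, C=1, D=2, E=0, F=2, G=4, H=3) → (A=2, B=2, C=3, D=2, E=0, F=2, G=2, H=0)

YES — reachable via ⟨T3, T4⟩ (2 firings)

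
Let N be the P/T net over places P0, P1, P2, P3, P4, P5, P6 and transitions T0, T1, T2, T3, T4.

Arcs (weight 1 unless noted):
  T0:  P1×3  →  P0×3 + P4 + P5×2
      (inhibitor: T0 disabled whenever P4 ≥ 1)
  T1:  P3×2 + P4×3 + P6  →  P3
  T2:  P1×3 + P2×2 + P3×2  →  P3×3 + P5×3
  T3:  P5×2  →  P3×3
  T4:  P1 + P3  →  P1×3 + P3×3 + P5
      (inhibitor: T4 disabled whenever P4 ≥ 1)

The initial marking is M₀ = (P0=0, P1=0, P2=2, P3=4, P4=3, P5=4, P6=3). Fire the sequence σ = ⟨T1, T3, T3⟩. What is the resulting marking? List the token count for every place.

(P0=0, P1=0, P2=2, P3=9, P4=0, P5=0, P6=2)

step 1: fire T1:  (P0=0, P1=0, P2=2, P3=4, P4=3, P5=4, P6=3) → (P0=0, P1=0, P2=2, P3=3, P4=0, P5=4, P6=2)
step 2: fire T3:  (P0=0, P1=0, P2=2, P3=3, P4=0, P5=4, P6=2) → (P0=0, P1=0, P2=2, P3=6, P4=0, P5=2, P6=2)
step 3: fire T3:  (P0=0, P1=0, P2=2, P3=6, P4=0, P5=2, P6=2) → (P0=0, P1=0, P2=2, P3=9, P4=0, P5=0, P6=2)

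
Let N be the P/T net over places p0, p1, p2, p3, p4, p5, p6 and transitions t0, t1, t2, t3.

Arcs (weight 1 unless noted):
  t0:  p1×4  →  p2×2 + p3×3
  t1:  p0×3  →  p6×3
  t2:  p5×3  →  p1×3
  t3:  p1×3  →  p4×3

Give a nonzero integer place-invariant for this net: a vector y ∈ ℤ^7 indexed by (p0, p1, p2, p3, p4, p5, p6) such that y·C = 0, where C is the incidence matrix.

Incidence matrix C (rows=places, cols=transitions):
       t0   t1   t2   t3
   p0   0   -3    0    0
   p1  -4    0    3   -3
   p2   2    0    0    0
   p3   3    0    0    0
   p4   0    0    0    3
   p5   0    0   -3    0
   p6   0    3    0    0

Candidate y = [0, 0, 3, -2, 0, 0, 0]; check y·C column-wise:
  col t0: 0·-4 + 3·2 + -2·3 = 0
  col t1: 0·-3 + 3·0 + -2·0 + 0·3 = 0
  col t2: 0·3 + 3·0 + -2·0 + 0·-3 = 0
  col t3: 0·-3 + 3·0 + -2·0 + 0·3 = 0

y = (p0:0, p1:0, p2:3, p3:-2, p4:0, p5:0, p6:0)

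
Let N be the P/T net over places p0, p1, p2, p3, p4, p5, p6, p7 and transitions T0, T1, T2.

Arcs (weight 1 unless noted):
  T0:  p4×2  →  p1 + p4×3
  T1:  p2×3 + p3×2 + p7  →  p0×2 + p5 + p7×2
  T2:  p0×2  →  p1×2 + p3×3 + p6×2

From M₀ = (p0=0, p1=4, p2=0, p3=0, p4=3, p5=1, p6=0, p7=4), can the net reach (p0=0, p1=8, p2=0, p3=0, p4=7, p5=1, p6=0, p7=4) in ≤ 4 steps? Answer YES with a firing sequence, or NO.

step 1: fire T0:  (p0=0, p1=4, p2=0, p3=0, p4=3, p5=1, p6=0, p7=4) → (p0=0, p1=5, p2=0, p3=0, p4=4, p5=1, p6=0, p7=4)
step 2: fire T0:  (p0=0, p1=5, p2=0, p3=0, p4=4, p5=1, p6=0, p7=4) → (p0=0, p1=6, p2=0, p3=0, p4=5, p5=1, p6=0, p7=4)
step 3: fire T0:  (p0=0, p1=6, p2=0, p3=0, p4=5, p5=1, p6=0, p7=4) → (p0=0, p1=7, p2=0, p3=0, p4=6, p5=1, p6=0, p7=4)
step 4: fire T0:  (p0=0, p1=7, p2=0, p3=0, p4=6, p5=1, p6=0, p7=4) → (p0=0, p1=8, p2=0, p3=0, p4=7, p5=1, p6=0, p7=4)

YES — reachable via ⟨T0, T0, T0, T0⟩ (4 firings)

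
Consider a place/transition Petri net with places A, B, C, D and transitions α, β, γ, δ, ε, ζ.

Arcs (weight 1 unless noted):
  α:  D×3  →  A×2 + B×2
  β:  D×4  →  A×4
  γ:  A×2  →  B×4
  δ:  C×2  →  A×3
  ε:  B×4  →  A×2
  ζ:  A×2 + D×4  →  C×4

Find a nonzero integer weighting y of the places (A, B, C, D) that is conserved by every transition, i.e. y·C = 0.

Incidence matrix C (rows=places, cols=transitions):
        α    β    γ    δ    ε    ζ
    A   2    4   -2    3    2   -2
    B   2    0    4    0   -4    0
    C   0    0    0   -2    0    4
    D  -3   -4    0    0    0   -4

Candidate y = [2, 1, 3, 2]; check y·C column-wise:
  col α: 2·2 + 1·2 + 3·0 + 2·-3 = 0
  col β: 2·4 + 1·0 + 3·0 + 2·-4 = 0
  col γ: 2·-2 + 1·4 + 3·0 + 2·0 = 0
  col δ: 2·3 + 1·0 + 3·-2 + 2·0 = 0
  col ε: 2·2 + 1·-4 + 3·0 + 2·0 = 0
  col ζ: 2·-2 + 1·0 + 3·4 + 2·-4 = 0

y = (A:2, B:1, C:3, D:2)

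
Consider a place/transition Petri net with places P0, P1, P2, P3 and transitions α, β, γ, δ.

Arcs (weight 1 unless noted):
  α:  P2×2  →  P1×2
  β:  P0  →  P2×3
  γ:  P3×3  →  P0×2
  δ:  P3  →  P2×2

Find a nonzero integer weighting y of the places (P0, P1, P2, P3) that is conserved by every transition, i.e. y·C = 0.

Incidence matrix C (rows=places, cols=transitions):
        α    β    γ    δ
   P0   0   -1    2    0
   P1   2    0    0    0
   P2  -2    3    0    2
   P3   0    0   -3   -1

Candidate y = [3, 1, 1, 2]; check y·C column-wise:
  col α: 3·0 + 1·2 + 1·-2 + 2·0 = 0
  col β: 3·-1 + 1·0 + 1·3 + 2·0 = 0
  col γ: 3·2 + 1·0 + 1·0 + 2·-3 = 0
  col δ: 3·0 + 1·0 + 1·2 + 2·-1 = 0

y = (P0:3, P1:1, P2:1, P3:2)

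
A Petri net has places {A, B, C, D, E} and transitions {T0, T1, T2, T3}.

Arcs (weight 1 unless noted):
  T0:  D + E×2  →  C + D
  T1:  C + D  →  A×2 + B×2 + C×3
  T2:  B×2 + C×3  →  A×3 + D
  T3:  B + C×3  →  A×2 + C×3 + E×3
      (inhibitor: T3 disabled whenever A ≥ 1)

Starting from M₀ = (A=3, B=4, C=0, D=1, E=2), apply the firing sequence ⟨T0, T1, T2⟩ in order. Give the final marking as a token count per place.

step 1: fire T0:  (A=3, B=4, C=0, D=1, E=2) → (A=3, B=4, C=1, D=1, E=0)
step 2: fire T1:  (A=3, B=4, C=1, D=1, E=0) → (A=5, B=6, C=3, D=0, E=0)
step 3: fire T2:  (A=5, B=6, C=3, D=0, E=0) → (A=8, B=4, C=0, D=1, E=0)

(A=8, B=4, C=0, D=1, E=0)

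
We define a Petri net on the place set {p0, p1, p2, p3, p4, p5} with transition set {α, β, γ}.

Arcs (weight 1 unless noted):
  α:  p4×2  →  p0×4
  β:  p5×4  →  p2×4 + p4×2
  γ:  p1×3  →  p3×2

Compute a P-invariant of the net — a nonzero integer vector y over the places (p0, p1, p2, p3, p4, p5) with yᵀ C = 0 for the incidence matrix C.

Incidence matrix C (rows=places, cols=transitions):
        α    β    γ
   p0   4    0    0
   p1   0    0   -3
   p2   0    4    0
   p3   0    0    2
   p4  -2    2    0
   p5   0   -4    0

Candidate y = [0, 2, 0, 3, 0, 0]; check y·C column-wise:
  col α: 0·4 + 2·0 + 3·0 + 0·-2 = 0
  col β: 2·0 + 0·4 + 3·0 + 0·2 + 0·-4 = 0
  col γ: 2·-3 + 3·2 = 0

y = (p0:0, p1:2, p2:0, p3:3, p4:0, p5:0)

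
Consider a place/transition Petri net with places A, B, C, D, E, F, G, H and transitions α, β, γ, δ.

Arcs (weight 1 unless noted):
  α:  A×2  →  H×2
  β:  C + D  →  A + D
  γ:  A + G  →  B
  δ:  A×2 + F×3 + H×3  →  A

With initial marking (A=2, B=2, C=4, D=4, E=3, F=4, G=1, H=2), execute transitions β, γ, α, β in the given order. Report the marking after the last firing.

step 1: fire β:  (A=2, B=2, C=4, D=4, E=3, F=4, G=1, H=2) → (A=3, B=2, C=3, D=4, E=3, F=4, G=1, H=2)
step 2: fire γ:  (A=3, B=2, C=3, D=4, E=3, F=4, G=1, H=2) → (A=2, B=3, C=3, D=4, E=3, F=4, G=0, H=2)
step 3: fire α:  (A=2, B=3, C=3, D=4, E=3, F=4, G=0, H=2) → (A=0, B=3, C=3, D=4, E=3, F=4, G=0, H=4)
step 4: fire β:  (A=0, B=3, C=3, D=4, E=3, F=4, G=0, H=4) → (A=1, B=3, C=2, D=4, E=3, F=4, G=0, H=4)

(A=1, B=3, C=2, D=4, E=3, F=4, G=0, H=4)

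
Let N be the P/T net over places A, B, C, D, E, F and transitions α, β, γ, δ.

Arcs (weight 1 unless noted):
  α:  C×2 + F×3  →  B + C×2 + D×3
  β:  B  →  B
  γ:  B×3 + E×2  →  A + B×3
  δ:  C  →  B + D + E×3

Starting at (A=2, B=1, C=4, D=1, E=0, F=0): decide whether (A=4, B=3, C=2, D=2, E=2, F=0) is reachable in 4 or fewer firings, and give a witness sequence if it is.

NO — not reachable within 4 firings

depth 0: 1 marking
depth 1: 2 markings reached so far
depth 2: 3 markings reached so far
depth 3: 5 markings reached so far
depth 4: 8 markings reached so far
target is not among the 8 markings reachable within 4 steps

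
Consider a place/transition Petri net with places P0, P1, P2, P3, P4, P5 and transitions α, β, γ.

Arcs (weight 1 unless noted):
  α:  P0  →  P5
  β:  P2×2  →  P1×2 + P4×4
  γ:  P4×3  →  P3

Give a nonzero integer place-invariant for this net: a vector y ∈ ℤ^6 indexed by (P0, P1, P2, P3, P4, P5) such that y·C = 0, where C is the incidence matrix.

Incidence matrix C (rows=places, cols=transitions):
        α    β    γ
   P0  -1    0    0
   P1   0    2    0
   P2   0   -2    0
   P3   0    0    1
   P4   0    4   -3
   P5   1    0    0

Candidate y = [0, 1, 1, 0, 0, 0]; check y·C column-wise:
  col α: 0·-1 + 1·0 + 1·0 + 0·1 = 0
  col β: 1·2 + 1·-2 + 0·4 = 0
  col γ: 1·0 + 1·0 + 0·1 + 0·-3 = 0

y = (P0:0, P1:1, P2:1, P3:0, P4:0, P5:0)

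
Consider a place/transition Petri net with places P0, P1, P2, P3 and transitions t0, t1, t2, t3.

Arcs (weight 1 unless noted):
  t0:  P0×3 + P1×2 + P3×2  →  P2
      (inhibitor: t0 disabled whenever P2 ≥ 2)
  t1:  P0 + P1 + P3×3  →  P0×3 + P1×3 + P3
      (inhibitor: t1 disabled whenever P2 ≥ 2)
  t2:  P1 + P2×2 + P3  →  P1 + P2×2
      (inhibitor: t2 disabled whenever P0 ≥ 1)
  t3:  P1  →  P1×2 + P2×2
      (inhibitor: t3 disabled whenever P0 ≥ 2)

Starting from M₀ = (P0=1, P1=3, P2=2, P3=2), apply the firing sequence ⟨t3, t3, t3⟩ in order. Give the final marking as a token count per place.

step 1: fire t3:  (P0=1, P1=3, P2=2, P3=2) → (P0=1, P1=4, P2=4, P3=2)
step 2: fire t3:  (P0=1, P1=4, P2=4, P3=2) → (P0=1, P1=5, P2=6, P3=2)
step 3: fire t3:  (P0=1, P1=5, P2=6, P3=2) → (P0=1, P1=6, P2=8, P3=2)

(P0=1, P1=6, P2=8, P3=2)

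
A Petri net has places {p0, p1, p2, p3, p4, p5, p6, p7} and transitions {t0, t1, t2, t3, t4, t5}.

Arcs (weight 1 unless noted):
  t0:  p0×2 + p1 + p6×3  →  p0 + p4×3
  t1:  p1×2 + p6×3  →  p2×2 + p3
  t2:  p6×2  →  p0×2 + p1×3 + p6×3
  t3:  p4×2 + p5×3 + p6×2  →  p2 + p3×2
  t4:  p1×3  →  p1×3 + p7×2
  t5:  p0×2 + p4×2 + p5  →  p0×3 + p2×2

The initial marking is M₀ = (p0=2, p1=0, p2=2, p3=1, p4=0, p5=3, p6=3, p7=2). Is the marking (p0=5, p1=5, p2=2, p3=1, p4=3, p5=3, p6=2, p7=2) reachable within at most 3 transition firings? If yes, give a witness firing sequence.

step 1: fire t2:  (p0=2, p1=0, p2=2, p3=1, p4=0, p5=3, p6=3, p7=2) → (p0=4, p1=3, p2=2, p3=1, p4=0, p5=3, p6=4, p7=2)
step 2: fire t2:  (p0=4, p1=3, p2=2, p3=1, p4=0, p5=3, p6=4, p7=2) → (p0=6, p1=6, p2=2, p3=1, p4=0, p5=3, p6=5, p7=2)
step 3: fire t0:  (p0=6, p1=6, p2=2, p3=1, p4=0, p5=3, p6=5, p7=2) → (p0=5, p1=5, p2=2, p3=1, p4=3, p5=3, p6=2, p7=2)

YES — reachable via ⟨t2, t2, t0⟩ (3 firings)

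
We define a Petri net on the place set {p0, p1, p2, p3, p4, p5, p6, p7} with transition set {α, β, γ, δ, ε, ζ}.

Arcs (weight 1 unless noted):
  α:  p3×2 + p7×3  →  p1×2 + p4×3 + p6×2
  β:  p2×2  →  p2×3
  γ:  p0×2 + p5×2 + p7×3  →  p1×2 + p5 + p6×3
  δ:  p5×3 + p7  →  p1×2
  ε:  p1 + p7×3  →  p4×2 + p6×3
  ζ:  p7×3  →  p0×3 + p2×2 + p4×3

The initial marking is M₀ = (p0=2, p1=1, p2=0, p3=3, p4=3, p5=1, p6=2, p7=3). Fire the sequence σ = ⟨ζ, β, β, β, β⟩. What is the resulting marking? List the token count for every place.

step 1: fire ζ:  (p0=2, p1=1, p2=0, p3=3, p4=3, p5=1, p6=2, p7=3) → (p0=5, p1=1, p2=2, p3=3, p4=6, p5=1, p6=2, p7=0)
step 2: fire β:  (p0=5, p1=1, p2=2, p3=3, p4=6, p5=1, p6=2, p7=0) → (p0=5, p1=1, p2=3, p3=3, p4=6, p5=1, p6=2, p7=0)
step 3: fire β:  (p0=5, p1=1, p2=3, p3=3, p4=6, p5=1, p6=2, p7=0) → (p0=5, p1=1, p2=4, p3=3, p4=6, p5=1, p6=2, p7=0)
step 4: fire β:  (p0=5, p1=1, p2=4, p3=3, p4=6, p5=1, p6=2, p7=0) → (p0=5, p1=1, p2=5, p3=3, p4=6, p5=1, p6=2, p7=0)
step 5: fire β:  (p0=5, p1=1, p2=5, p3=3, p4=6, p5=1, p6=2, p7=0) → (p0=5, p1=1, p2=6, p3=3, p4=6, p5=1, p6=2, p7=0)

(p0=5, p1=1, p2=6, p3=3, p4=6, p5=1, p6=2, p7=0)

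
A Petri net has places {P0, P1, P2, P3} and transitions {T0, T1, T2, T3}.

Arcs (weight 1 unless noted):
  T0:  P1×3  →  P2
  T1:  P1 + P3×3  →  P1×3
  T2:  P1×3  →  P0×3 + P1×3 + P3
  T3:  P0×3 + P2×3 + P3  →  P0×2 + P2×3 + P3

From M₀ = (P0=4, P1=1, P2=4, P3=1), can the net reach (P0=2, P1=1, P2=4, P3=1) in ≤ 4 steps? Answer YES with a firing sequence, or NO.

step 1: fire T3:  (P0=4, P1=1, P2=4, P3=1) → (P0=3, P1=1, P2=4, P3=1)
step 2: fire T3:  (P0=3, P1=1, P2=4, P3=1) → (P0=2, P1=1, P2=4, P3=1)

YES — reachable via ⟨T3, T3⟩ (2 firings)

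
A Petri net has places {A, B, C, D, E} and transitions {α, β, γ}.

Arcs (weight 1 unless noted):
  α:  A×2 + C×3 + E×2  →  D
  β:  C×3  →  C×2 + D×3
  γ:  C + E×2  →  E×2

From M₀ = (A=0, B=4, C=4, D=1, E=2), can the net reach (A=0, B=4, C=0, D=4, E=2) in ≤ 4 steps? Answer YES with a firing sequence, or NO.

YES — reachable via ⟨β, γ, γ, γ⟩ (4 firings)

step 1: fire β:  (A=0, B=4, C=4, D=1, E=2) → (A=0, B=4, C=3, D=4, E=2)
step 2: fire γ:  (A=0, B=4, C=3, D=4, E=2) → (A=0, B=4, C=2, D=4, E=2)
step 3: fire γ:  (A=0, B=4, C=2, D=4, E=2) → (A=0, B=4, C=1, D=4, E=2)
step 4: fire γ:  (A=0, B=4, C=1, D=4, E=2) → (A=0, B=4, C=0, D=4, E=2)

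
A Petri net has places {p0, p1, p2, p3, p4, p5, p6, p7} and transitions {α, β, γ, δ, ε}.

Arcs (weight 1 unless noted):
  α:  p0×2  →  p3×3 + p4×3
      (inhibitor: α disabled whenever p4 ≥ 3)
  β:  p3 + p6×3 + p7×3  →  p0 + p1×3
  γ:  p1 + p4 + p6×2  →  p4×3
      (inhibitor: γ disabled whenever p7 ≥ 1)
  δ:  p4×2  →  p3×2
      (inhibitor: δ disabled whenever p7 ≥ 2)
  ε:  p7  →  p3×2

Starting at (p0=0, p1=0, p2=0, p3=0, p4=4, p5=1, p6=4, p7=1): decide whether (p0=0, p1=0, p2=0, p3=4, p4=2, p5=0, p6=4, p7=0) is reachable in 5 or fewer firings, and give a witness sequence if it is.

depth 0: 1 marking
depth 1: 3 markings reached so far
depth 2: 5 markings reached so far
depth 3: 6 markings reached so far
depth 4: 6 markings reached so far
(frontier empty at depth 4; search complete)
target is not among the 6 markings reachable within 5 steps

NO — not reachable within 5 firings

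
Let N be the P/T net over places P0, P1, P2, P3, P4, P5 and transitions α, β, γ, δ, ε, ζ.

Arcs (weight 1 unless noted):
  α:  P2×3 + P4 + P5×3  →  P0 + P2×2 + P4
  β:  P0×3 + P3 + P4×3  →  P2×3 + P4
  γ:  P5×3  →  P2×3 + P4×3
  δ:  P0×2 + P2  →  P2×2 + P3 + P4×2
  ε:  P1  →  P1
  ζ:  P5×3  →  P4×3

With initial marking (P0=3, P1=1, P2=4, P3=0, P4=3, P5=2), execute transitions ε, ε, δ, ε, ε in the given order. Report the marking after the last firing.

step 1: fire ε:  (P0=3, P1=1, P2=4, P3=0, P4=3, P5=2) → (P0=3, P1=1, P2=4, P3=0, P4=3, P5=2)
step 2: fire ε:  (P0=3, P1=1, P2=4, P3=0, P4=3, P5=2) → (P0=3, P1=1, P2=4, P3=0, P4=3, P5=2)
step 3: fire δ:  (P0=3, P1=1, P2=4, P3=0, P4=3, P5=2) → (P0=1, P1=1, P2=5, P3=1, P4=5, P5=2)
step 4: fire ε:  (P0=1, P1=1, P2=5, P3=1, P4=5, P5=2) → (P0=1, P1=1, P2=5, P3=1, P4=5, P5=2)
step 5: fire ε:  (P0=1, P1=1, P2=5, P3=1, P4=5, P5=2) → (P0=1, P1=1, P2=5, P3=1, P4=5, P5=2)

(P0=1, P1=1, P2=5, P3=1, P4=5, P5=2)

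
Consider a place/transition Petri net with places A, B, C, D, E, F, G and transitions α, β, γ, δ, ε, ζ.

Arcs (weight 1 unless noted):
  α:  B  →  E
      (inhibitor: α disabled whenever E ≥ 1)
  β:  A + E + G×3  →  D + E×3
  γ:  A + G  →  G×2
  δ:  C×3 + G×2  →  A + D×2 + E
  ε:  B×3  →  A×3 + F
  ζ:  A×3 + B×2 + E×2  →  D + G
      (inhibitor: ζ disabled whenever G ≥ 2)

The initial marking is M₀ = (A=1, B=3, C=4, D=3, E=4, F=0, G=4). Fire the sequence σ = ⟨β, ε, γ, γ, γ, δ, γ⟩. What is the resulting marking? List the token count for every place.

step 1: fire β:  (A=1, B=3, C=4, D=3, E=4, F=0, G=4) → (A=0, B=3, C=4, D=4, E=6, F=0, G=1)
step 2: fire ε:  (A=0, B=3, C=4, D=4, E=6, F=0, G=1) → (A=3, B=0, C=4, D=4, E=6, F=1, G=1)
step 3: fire γ:  (A=3, B=0, C=4, D=4, E=6, F=1, G=1) → (A=2, B=0, C=4, D=4, E=6, F=1, G=2)
step 4: fire γ:  (A=2, B=0, C=4, D=4, E=6, F=1, G=2) → (A=1, B=0, C=4, D=4, E=6, F=1, G=3)
step 5: fire γ:  (A=1, B=0, C=4, D=4, E=6, F=1, G=3) → (A=0, B=0, C=4, D=4, E=6, F=1, G=4)
step 6: fire δ:  (A=0, B=0, C=4, D=4, E=6, F=1, G=4) → (A=1, B=0, C=1, D=6, E=7, F=1, G=2)
step 7: fire γ:  (A=1, B=0, C=1, D=6, E=7, F=1, G=2) → (A=0, B=0, C=1, D=6, E=7, F=1, G=3)

(A=0, B=0, C=1, D=6, E=7, F=1, G=3)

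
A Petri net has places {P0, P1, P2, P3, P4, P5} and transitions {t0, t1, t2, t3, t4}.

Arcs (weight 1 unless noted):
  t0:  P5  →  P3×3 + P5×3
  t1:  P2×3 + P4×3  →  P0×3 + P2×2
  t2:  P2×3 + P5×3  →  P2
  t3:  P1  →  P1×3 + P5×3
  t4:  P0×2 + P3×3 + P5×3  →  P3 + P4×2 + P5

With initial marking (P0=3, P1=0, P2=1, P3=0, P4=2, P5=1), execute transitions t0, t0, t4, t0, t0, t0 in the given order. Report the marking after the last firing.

step 1: fire t0:  (P0=3, P1=0, P2=1, P3=0, P4=2, P5=1) → (P0=3, P1=0, P2=1, P3=3, P4=2, P5=3)
step 2: fire t0:  (P0=3, P1=0, P2=1, P3=3, P4=2, P5=3) → (P0=3, P1=0, P2=1, P3=6, P4=2, P5=5)
step 3: fire t4:  (P0=3, P1=0, P2=1, P3=6, P4=2, P5=5) → (P0=1, P1=0, P2=1, P3=4, P4=4, P5=3)
step 4: fire t0:  (P0=1, P1=0, P2=1, P3=4, P4=4, P5=3) → (P0=1, P1=0, P2=1, P3=7, P4=4, P5=5)
step 5: fire t0:  (P0=1, P1=0, P2=1, P3=7, P4=4, P5=5) → (P0=1, P1=0, P2=1, P3=10, P4=4, P5=7)
step 6: fire t0:  (P0=1, P1=0, P2=1, P3=10, P4=4, P5=7) → (P0=1, P1=0, P2=1, P3=13, P4=4, P5=9)

(P0=1, P1=0, P2=1, P3=13, P4=4, P5=9)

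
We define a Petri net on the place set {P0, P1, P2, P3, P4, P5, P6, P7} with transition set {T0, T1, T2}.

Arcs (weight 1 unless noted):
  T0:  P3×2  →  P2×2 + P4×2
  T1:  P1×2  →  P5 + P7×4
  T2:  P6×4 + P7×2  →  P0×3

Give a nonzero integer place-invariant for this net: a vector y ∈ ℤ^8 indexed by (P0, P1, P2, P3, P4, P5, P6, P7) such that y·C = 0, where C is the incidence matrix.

Incidence matrix C (rows=places, cols=transitions):
       T0   T1   T2
   P0   0    0    3
   P1   0   -2    0
   P2   2    0    0
   P3  -2    0    0
   P4   2    0    0
   P5   0    1    0
   P6   0    0   -4
   P7   0    4   -2

Candidate y = [0, 0, 1, 1, 0, 0, 0, 0]; check y·C column-wise:
  col T0: 1·2 + 1·-2 + 0·2 = 0
  col T1: 0·-2 + 1·0 + 1·0 + 0·1 + 0·4 = 0
  col T2: 0·3 + 1·0 + 1·0 + 0·-4 + 0·-2 = 0

y = (P0:0, P1:0, P2:1, P3:1, P4:0, P5:0, P6:0, P7:0)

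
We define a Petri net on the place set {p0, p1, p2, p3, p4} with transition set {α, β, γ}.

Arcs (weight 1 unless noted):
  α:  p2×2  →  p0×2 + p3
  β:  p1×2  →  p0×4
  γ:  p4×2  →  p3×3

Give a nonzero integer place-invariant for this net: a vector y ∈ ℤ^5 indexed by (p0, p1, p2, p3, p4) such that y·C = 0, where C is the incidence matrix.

y = (p0:1, p1:2, p2:1, p3:0, p4:0)

Incidence matrix C (rows=places, cols=transitions):
        α    β    γ
   p0   2    4    0
   p1   0   -2    0
   p2  -2    0    0
   p3   1    0    3
   p4   0    0   -2

Candidate y = [1, 2, 1, 0, 0]; check y·C column-wise:
  col α: 1·2 + 2·0 + 1·-2 + 0·1 = 0
  col β: 1·4 + 2·-2 + 1·0 = 0
  col γ: 1·0 + 2·0 + 1·0 + 0·3 + 0·-2 = 0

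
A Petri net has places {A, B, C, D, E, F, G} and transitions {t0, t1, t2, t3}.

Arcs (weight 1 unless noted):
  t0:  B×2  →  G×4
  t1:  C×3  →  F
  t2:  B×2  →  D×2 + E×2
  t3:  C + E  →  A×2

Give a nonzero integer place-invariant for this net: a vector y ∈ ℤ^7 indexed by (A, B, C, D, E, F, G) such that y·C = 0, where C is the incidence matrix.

Incidence matrix C (rows=places, cols=transitions):
       t0   t1   t2   t3
    A   0    0    0    2
    B  -2    0   -2    0
    C   0   -3    0   -1
    D   0    0    2    0
    E   0    0    2   -1
    F   0    1    0    0
    G   4    0    0    0

Candidate y = [1, 0, 0, -2, 2, 0, 0]; check y·C column-wise:
  col t0: 1·0 + 0·-2 + -2·0 + 2·0 + 0·4 = 0
  col t1: 1·0 + 0·-3 + -2·0 + 2·0 + 0·1 = 0
  col t2: 1·0 + 0·-2 + -2·2 + 2·2 = 0
  col t3: 1·2 + 0·-1 + -2·0 + 2·-1 = 0

y = (A:1, B:0, C:0, D:-2, E:2, F:0, G:0)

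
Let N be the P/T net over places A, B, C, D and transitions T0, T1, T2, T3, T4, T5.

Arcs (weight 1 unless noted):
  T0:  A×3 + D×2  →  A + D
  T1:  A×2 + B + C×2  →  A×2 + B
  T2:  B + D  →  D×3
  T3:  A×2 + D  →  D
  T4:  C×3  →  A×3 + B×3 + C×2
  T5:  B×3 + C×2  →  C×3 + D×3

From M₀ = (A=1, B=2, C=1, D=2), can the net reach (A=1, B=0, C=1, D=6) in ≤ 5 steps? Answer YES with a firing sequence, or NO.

step 1: fire T2:  (A=1, B=2, C=1, D=2) → (A=1, B=1, C=1, D=4)
step 2: fire T2:  (A=1, B=1, C=1, D=4) → (A=1, B=0, C=1, D=6)

YES — reachable via ⟨T2, T2⟩ (2 firings)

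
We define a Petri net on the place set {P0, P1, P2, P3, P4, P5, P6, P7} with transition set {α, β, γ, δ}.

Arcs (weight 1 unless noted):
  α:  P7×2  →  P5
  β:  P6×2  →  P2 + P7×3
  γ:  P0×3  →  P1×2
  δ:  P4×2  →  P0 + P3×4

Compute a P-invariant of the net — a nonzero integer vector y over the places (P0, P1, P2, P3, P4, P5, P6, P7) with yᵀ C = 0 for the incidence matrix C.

y = (P0:4, P1:6, P2:0, P3:-1, P4:0, P5:0, P6:0, P7:0)

Incidence matrix C (rows=places, cols=transitions):
        α    β    γ    δ
   P0   0    0   -3    1
   P1   0    0    2    0
   P2   0    1    0    0
   P3   0    0    0    4
   P4   0    0    0   -2
   P5   1    0    0    0
   P6   0   -2    0    0
   P7  -2    3    0    0

Candidate y = [4, 6, 0, -1, 0, 0, 0, 0]; check y·C column-wise:
  col α: 4·0 + 6·0 + -1·0 + 0·1 + 0·-2 = 0
  col β: 4·0 + 6·0 + 0·1 + -1·0 + 0·-2 + 0·3 = 0
  col γ: 4·-3 + 6·2 + -1·0 = 0
  col δ: 4·1 + 6·0 + -1·4 + 0·-2 = 0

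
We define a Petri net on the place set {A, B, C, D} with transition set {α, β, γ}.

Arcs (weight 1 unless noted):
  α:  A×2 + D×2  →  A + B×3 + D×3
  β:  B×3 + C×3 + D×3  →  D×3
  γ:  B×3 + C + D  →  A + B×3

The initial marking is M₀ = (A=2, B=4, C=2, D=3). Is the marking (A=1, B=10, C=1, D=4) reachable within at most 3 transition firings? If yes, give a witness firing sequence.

step 1: fire α:  (A=2, B=4, C=2, D=3) → (A=1, B=7, C=2, D=4)
step 2: fire γ:  (A=1, B=7, C=2, D=4) → (A=2, B=7, C=1, D=3)
step 3: fire α:  (A=2, B=7, C=1, D=3) → (A=1, B=10, C=1, D=4)

YES — reachable via ⟨α, γ, α⟩ (3 firings)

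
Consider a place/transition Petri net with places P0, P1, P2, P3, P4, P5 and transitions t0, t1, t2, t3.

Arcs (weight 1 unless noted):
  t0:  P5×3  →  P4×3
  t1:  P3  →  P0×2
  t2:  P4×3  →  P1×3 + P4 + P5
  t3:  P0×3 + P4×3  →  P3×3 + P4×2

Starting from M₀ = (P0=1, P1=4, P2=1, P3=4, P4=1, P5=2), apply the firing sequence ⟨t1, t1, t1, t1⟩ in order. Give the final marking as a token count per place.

step 1: fire t1:  (P0=1, P1=4, P2=1, P3=4, P4=1, P5=2) → (P0=3, P1=4, P2=1, P3=3, P4=1, P5=2)
step 2: fire t1:  (P0=3, P1=4, P2=1, P3=3, P4=1, P5=2) → (P0=5, P1=4, P2=1, P3=2, P4=1, P5=2)
step 3: fire t1:  (P0=5, P1=4, P2=1, P3=2, P4=1, P5=2) → (P0=7, P1=4, P2=1, P3=1, P4=1, P5=2)
step 4: fire t1:  (P0=7, P1=4, P2=1, P3=1, P4=1, P5=2) → (P0=9, P1=4, P2=1, P3=0, P4=1, P5=2)

(P0=9, P1=4, P2=1, P3=0, P4=1, P5=2)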